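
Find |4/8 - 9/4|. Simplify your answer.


Simplify: 4/8 = 1/2 and 9/4 = 9/4
Find common denominator: LCD = 4
Convert: 2/4 and 9/4
Difference = |2 - 9|/4 = 7/4
Simplified = 7/4

7/4


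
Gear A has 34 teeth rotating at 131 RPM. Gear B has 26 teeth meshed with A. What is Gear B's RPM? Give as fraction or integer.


Gear ratio: teeth_A * RPM_A = teeth_B * RPM_B
34 * 131 = 26 * RPM_B
4454 = 26 * RPM_B
RPM_B = 4454 / 26
RPM_B = 2227/13

2227/13


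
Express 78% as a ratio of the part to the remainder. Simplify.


Part = 78%, Remainder = 22%
Ratio = 78:22
GCD(78, 22) = 2
Simplify: 39:11 = 39:11

39:11


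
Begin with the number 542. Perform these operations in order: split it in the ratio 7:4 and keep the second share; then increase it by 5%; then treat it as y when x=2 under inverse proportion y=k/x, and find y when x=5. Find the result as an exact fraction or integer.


Start with 542.
Step 1: Split 7:4, second share = 542 * 4/11 = 2168/11
Step 2: Increase by 5%: 2168/11 * 105/100 = 11382/55
Step 3: Inverse prop: k = (11382/55)*2; new y = k/5 = 11382/55*2/5 = 22764/275
Final result = 22764/275

22764/275


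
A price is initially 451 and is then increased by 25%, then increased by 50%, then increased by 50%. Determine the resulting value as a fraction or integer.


Start: 451
Step 1: increase by 25% => multiply by 125/100
  451 * 125/100 = 2255/4
Step 2: increase by 50% => multiply by 150/100
  2255/4 * 150/100 = 6765/8
Step 3: increase by 50% => multiply by 150/100
  6765/8 * 150/100 = 20295/16
Final value = 20295/16

20295/16


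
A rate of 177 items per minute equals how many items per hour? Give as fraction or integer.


Converting from per minute to per hour
Rate = 177 items per minute
Multiply by 60: 177 * 60
= 10620 items per hour

10620


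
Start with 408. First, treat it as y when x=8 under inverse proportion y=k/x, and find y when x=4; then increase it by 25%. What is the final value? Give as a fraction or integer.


Start with 408.
Step 1: Inverse prop: k = (408)*8; new y = k/4 = 408*8/4 = 816
Step 2: Increase by 25%: 816 * 125/100 = 1020
Final result = 1020

1020


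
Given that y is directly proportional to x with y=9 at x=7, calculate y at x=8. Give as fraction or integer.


Direct proportion: y = kx
Find k: k = 9/7 = 9/7
Compute y at x=8: y = 9/7 * 8
y = 72/7

72/7


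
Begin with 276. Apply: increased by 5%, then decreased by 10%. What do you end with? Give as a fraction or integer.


Start: 276
Step 1: increase by 5% => multiply by 105/100
  276 * 105/100 = 1449/5
Step 2: decrease by 10% => multiply by 90/100
  1449/5 * 90/100 = 13041/50
Final value = 13041/50

13041/50


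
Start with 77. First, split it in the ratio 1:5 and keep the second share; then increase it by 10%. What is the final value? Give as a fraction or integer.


Start with 77.
Step 1: Split 1:5, second share = 77 * 5/6 = 385/6
Step 2: Increase by 10%: 385/6 * 110/100 = 847/12
Final result = 847/12

847/12


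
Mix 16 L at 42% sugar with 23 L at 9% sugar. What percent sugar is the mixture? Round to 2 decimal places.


Solute in mixture 1 = 42% of 16 L = 16*42/100 = 168/25 L
Solute in mixture 2 = 9% of 23 L = 23*9/100 = 207/100 L
Total solute = 168/25 + 207/100 = 879/100 L
Total volume = 16 + 23 = 39 L
Final concentration = 879/100/39 * 100 = 22.54%

22.54


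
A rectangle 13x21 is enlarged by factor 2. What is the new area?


Original dimensions: 13 x 21
Enlargement factor = 2
New width = 13 * 2 = 26
New height = 21 * 2 = 42
New area = 26 * 42 = 1092

1092


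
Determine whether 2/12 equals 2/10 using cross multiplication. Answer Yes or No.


Cross multiply to check 2/12 = 2/10
Left cross product: 2 * 10 = 20
Right cross product: 12 * 2 = 24
20 != 24
Not equal, so proportions differ => No

No


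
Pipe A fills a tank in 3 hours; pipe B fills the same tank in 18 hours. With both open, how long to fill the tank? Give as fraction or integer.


Rate of A = 1/3 job per hour
Rate of B = 1/18 job per hour
Combined rate = 1/3 + 1/18
Find common denominator: (18 + 3)/(3*18) = 21/54
Combined rate = 7/18 job per hour
Time together = 1 / (7/18) = 18/7 hours

18/7


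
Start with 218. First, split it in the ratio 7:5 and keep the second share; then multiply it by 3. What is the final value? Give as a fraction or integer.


Start with 218.
Step 1: Split 7:5, second share = 218 * 5/12 = 545/6
Step 2: Multiply by 3: 545/6 * 3 = 545/2
Final result = 545/2

545/2


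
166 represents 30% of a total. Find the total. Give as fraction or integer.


Given: 166 is 30% of the whole
Set up: 166 = 30/100 * whole
whole = 166 * 100 / 30
whole = 16600 / 30
whole = 1660/3

1660/3


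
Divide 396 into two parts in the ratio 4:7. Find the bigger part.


Total parts = 4 + 7 = 11
Value per part = 396 / 11 = 36
First share = 4 * 36 = 144
Second share = 7 * 36 = 252
Larger share = 252

252


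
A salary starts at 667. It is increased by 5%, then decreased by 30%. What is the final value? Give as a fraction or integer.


Start: 667
Step 1: increase by 5% => multiply by 105/100
  667 * 105/100 = 14007/20
Step 2: decrease by 30% => multiply by 70/100
  14007/20 * 70/100 = 98049/200
Final value = 98049/200

98049/200


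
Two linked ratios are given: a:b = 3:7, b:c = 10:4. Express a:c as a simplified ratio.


Given a:b = 3:7 and b:c = 10:4
Make b consistent. Multiply first ratio by 10: a:b = 30:70
Multiply second ratio by 7: b:c = 70:28
Now b = 70 in both, so a:b:c = 30:70:28
Therefore a:c = 30:28
Simplify by GCD: a:c = 15:14

15:14


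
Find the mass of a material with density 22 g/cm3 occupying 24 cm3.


Using mass = density * volume
Density = 22 g/cm3
Volume = 24 cm3
Mass = 22 * 24
= 528 g

528


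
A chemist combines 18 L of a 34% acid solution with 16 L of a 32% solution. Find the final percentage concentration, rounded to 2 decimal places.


Solute in mixture 1 = 34% of 18 L = 18*34/100 = 153/25 L
Solute in mixture 2 = 32% of 16 L = 16*32/100 = 128/25 L
Total solute = 153/25 + 128/25 = 281/25 L
Total volume = 18 + 16 = 34 L
Final concentration = 281/25/34 * 100 = 33.06%

33.06


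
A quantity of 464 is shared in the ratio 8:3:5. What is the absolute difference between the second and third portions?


Total parts = 8 + 3 + 5 = 16
Value per part = 464 / 16 = 29
Shares: 8*29=232, 3*29=87, 5*29=145
Second share = 87, third share = 145
Difference = |87 - 145| = 58

58


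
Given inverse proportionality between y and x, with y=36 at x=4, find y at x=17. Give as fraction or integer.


Inverse proportion: y = k/x
Find k: k = 4 * 36 = 144
Compute y at x=17: y = 144/17
y = 144/17

144/17


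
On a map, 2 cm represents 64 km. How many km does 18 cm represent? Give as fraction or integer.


Map scale: 2 cm = 64 km
Measured distance on map = 18 cm
Set up proportion: 18 * 64 / 2
= 1152 / 2
= 576 km

576


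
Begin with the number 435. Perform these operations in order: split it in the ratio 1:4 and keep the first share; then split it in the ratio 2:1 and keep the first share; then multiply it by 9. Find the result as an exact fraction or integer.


Start with 435.
Step 1: Split 1:4, first share = 435 * 1/5 = 87
Step 2: Split 2:1, first share = 87 * 2/3 = 58
Step 3: Multiply by 9: 58 * 9 = 522
Final result = 522

522


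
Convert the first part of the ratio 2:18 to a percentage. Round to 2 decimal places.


Total parts = 2 + 18 = 20
First part fraction = 2/20
Percentage = (2/20) * 100
= 0.1 * 100
= 10.00%

10.00


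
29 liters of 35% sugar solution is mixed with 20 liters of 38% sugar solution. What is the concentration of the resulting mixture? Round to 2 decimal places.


Solute in mixture 1 = 35% of 29 L = 29*35/100 = 203/20 L
Solute in mixture 2 = 38% of 20 L = 20*38/100 = 38/5 L
Total solute = 203/20 + 38/5 = 71/4 L
Total volume = 29 + 20 = 49 L
Final concentration = 71/4/49 * 100 = 36.22%

36.22


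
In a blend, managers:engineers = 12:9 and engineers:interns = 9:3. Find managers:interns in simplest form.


Given a:b = 12:9 and b:c = 9:3
Make b consistent. Multiply first ratio by 9: a:b = 108:81
Multiply second ratio by 9: b:c = 81:27
Now b = 81 in both, so a:b:c = 108:81:27
Therefore a:c = 108:27
Simplify by GCD: a:c = 4:1

4:1


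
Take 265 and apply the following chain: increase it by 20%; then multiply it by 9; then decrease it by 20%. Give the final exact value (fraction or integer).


Start with 265.
Step 1: Increase by 20%: 265 * 120/100 = 318
Step 2: Multiply by 9: 318 * 9 = 2862
Step 3: Decrease by 20%: 2862 * 80/100 = 11448/5
Final result = 11448/5

11448/5


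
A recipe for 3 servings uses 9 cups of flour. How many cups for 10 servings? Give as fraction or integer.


Original: 9 cups for 3 servings
Target servings = 10
Scaling factor = 10/3
New amount = 9 * 10/3
= 90/3
= 30 cups

30


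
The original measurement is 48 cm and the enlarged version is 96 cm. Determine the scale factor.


Original length = 48 cm
Scaled length = 96 cm
Scale factor = 96 / 48
= 2

2


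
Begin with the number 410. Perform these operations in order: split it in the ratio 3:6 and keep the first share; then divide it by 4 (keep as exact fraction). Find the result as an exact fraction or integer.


Start with 410.
Step 1: Split 3:6, first share = 410 * 3/9 = 410/3
Step 2: Divide by 4: 410/3 / 4 = 205/6
Final result = 205/6

205/6


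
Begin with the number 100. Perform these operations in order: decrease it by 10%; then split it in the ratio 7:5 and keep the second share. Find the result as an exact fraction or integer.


Start with 100.
Step 1: Decrease by 10%: 100 * 90/100 = 90
Step 2: Split 7:5, second share = 90 * 5/12 = 75/2
Final result = 75/2

75/2


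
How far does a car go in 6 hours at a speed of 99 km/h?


Using distance = speed * time
Speed = 99 km/h
Time = 6 hours
Distance = 99 * 6
= 594 km

594


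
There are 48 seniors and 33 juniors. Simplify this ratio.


Find GCD(48, 33)
GCD = 3
Divide both by 3: 48/3 = 16, 33/3 = 11
Simplified ratio = 16:11

16:11


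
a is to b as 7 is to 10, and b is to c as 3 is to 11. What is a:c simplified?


Given a:b = 7:10 and b:c = 3:11
Make b consistent. Multiply first ratio by 3: a:b = 21:30
Multiply second ratio by 10: b:c = 30:110
Now b = 30 in both, so a:b:c = 21:30:110
Therefore a:c = 21:110
Simplify by GCD: a:c = 21:110

21:110


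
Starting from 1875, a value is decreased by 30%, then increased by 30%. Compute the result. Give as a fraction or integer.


Start: 1875
Step 1: decrease by 30% => multiply by 70/100
  1875 * 70/100 = 2625/2
Step 2: increase by 30% => multiply by 130/100
  2625/2 * 130/100 = 6825/4
Final value = 6825/4

6825/4


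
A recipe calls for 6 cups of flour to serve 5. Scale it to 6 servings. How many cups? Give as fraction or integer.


Original: 6 cups for 5 servings
Target servings = 6
Scaling factor = 6/5
New amount = 6 * 6/5
= 36/5
= 36/5 cups

36/5


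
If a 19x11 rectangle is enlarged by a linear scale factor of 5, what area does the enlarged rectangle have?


Original dimensions: 19 x 11
Enlargement factor = 5
New width = 19 * 5 = 95
New height = 11 * 5 = 55
New area = 95 * 55 = 5225

5225


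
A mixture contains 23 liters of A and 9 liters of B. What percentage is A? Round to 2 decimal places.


Volume of A = 23 L
Volume of B = 9 L
Total volume = 23 + 9 = 32 L
Percentage of A = (23/32) * 100
= 71.88%

71.88


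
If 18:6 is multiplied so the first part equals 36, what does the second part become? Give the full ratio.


Original ratio: 18:6
First term target: 36
Scale factor = 36 / 18 = 2
Multiply second term: 6 * 2 = 12
Equivalent ratio = 36:12

36:12


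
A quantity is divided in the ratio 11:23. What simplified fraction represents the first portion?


Total parts = 11 + 23 = 34
First part fraction = 11/34
Simplify: 11/34 = 11/34

11/34


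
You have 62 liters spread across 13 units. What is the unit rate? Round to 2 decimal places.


Total liters = 62
Number of units = 13
Unit rate = 62 / 13
= 4.77 liters per unit

4.77


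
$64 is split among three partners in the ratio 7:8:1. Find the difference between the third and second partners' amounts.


Total parts = 7 + 8 + 1 = 16
Value per part = 64 / 16 = 4
Shares: 7*4=28, 8*4=32, 1*4=4
Third share = 4, second share = 32
Difference = |4 - 32| = 28

28


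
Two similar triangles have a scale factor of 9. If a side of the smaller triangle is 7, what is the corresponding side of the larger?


Similar triangles have proportional sides
Scale factor = 9
Smaller side = 7
Corresponding larger side = 7 * 9
= 63

63


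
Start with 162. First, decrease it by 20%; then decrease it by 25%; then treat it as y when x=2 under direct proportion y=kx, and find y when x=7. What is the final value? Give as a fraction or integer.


Start with 162.
Step 1: Decrease by 20%: 162 * 80/100 = 648/5
Step 2: Decrease by 25%: 648/5 * 75/100 = 486/5
Step 3: Direct prop: k = (486/5)/2; new y = k*7 = 486/5*7/2 = 1701/5
Final result = 1701/5

1701/5


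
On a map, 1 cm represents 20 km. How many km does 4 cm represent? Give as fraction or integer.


Map scale: 1 cm = 20 km
Measured distance on map = 4 cm
Set up proportion: 4 * 20 / 1
= 80 / 1
= 80 km

80


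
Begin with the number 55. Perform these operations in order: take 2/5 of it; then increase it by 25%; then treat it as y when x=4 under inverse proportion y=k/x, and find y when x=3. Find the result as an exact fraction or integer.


Start with 55.
Step 1: Take 2/5: 55 * 2/5 = 22
Step 2: Increase by 25%: 22 * 125/100 = 55/2
Step 3: Inverse prop: k = (55/2)*4; new y = k/3 = 55/2*4/3 = 110/3
Final result = 110/3

110/3


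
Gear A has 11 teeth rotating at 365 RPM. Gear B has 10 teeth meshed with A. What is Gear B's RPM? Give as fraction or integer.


Gear ratio: teeth_A * RPM_A = teeth_B * RPM_B
11 * 365 = 10 * RPM_B
4015 = 10 * RPM_B
RPM_B = 4015 / 10
RPM_B = 803/2

803/2


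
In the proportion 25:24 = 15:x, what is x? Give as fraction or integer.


Setting up: 25/24 = 15/x
Cross multiply: 25 * x = 24 * 15
25x = 360
x = 360/25
x = 72/5

72/5


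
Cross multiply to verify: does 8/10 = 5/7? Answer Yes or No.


Cross multiply to check 8/10 = 5/7
Left cross product: 8 * 7 = 56
Right cross product: 10 * 5 = 50
56 != 50
Not equal, so proportions differ => No

No


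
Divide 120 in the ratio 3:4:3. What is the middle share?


Ratio = 3:4:3
Total parts = 3 + 4 + 3 = 10
Value per part = 120 / 10 = 12
First share = 3 * 12 = 36
Middle share = 4 * 12 = 48
Third share = 3 * 12 = 36

48


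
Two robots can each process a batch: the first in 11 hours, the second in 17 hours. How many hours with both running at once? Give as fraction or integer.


Rate of A = 1/11 job per hour
Rate of B = 1/17 job per hour
Combined rate = 1/11 + 1/17
Find common denominator: (17 + 11)/(11*17) = 28/187
Combined rate = 28/187 job per hour
Time together = 1 / (28/187) = 187/28 hours

187/28


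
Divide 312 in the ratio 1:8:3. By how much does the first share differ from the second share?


Total parts = 1 + 8 + 3 = 12
Value per part = 312 / 12 = 26
Shares: 1*26=26, 8*26=208, 3*26=78
First share = 26, second share = 208
Difference = |26 - 208| = 182

182


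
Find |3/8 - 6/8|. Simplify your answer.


Simplify: 3/8 = 3/8 and 6/8 = 3/4
Find common denominator: LCD = 8
Convert: 3/8 and 6/8
Difference = |3 - 6|/8 = 3/8
Simplified = 3/8

3/8


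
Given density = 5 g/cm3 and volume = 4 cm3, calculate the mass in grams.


Using mass = density * volume
Density = 5 g/cm3
Volume = 4 cm3
Mass = 5 * 4
= 20 g

20


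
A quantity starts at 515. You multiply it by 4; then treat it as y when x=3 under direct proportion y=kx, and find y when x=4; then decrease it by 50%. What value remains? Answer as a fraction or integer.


Start with 515.
Step 1: Multiply by 4: 515 * 4 = 2060
Step 2: Direct prop: k = (2060)/3; new y = k*4 = 2060*4/3 = 8240/3
Step 3: Decrease by 50%: 8240/3 * 50/100 = 4120/3
Final result = 4120/3

4120/3


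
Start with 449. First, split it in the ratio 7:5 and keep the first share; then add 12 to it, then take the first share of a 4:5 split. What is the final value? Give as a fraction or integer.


Start with 449.
Step 1: Split 7:5, first share = 449 * 7/12 = 3143/12
Step 2: Add 12: 3143/12+12=3287/12; split 4:5 first = 3287/12*4/9 = 3287/27
Final result = 3287/27

3287/27


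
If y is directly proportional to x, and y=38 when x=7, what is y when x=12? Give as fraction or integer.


Direct proportion: y = kx
Find k: k = 38/7 = 38/7
Compute y at x=12: y = 38/7 * 12
y = 456/7

456/7


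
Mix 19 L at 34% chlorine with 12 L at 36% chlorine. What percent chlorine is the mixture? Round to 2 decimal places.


Solute in mixture 1 = 34% of 19 L = 19*34/100 = 323/50 L
Solute in mixture 2 = 36% of 12 L = 12*36/100 = 108/25 L
Total solute = 323/50 + 108/25 = 539/50 L
Total volume = 19 + 12 = 31 L
Final concentration = 539/50/31 * 100 = 34.77%

34.77


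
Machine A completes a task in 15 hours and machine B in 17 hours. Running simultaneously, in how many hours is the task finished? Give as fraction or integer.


Rate of A = 1/15 job per hour
Rate of B = 1/17 job per hour
Combined rate = 1/15 + 1/17
Find common denominator: (17 + 15)/(15*17) = 32/255
Combined rate = 32/255 job per hour
Time together = 1 / (32/255) = 255/32 hours

255/32


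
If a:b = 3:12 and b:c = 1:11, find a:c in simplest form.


Given a:b = 3:12 and b:c = 1:11
Make b consistent. Multiply first ratio by 1: a:b = 3:12
Multiply second ratio by 12: b:c = 12:132
Now b = 12 in both, so a:b:c = 3:12:132
Therefore a:c = 3:132
Simplify by GCD: a:c = 1:44

1:44


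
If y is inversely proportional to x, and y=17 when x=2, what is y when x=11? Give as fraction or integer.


Inverse proportion: y = k/x
Find k: k = 2 * 17 = 34
Compute y at x=11: y = 34/11
y = 34/11

34/11


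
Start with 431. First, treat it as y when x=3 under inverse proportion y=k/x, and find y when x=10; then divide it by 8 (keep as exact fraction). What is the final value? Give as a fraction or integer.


Start with 431.
Step 1: Inverse prop: k = (431)*3; new y = k/10 = 431*3/10 = 1293/10
Step 2: Divide by 8: 1293/10 / 8 = 1293/80
Final result = 1293/80

1293/80


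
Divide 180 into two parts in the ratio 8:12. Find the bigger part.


Total parts = 8 + 12 = 20
Value per part = 180 / 20 = 9
First share = 8 * 9 = 72
Second share = 12 * 9 = 108
Larger share = 108

108


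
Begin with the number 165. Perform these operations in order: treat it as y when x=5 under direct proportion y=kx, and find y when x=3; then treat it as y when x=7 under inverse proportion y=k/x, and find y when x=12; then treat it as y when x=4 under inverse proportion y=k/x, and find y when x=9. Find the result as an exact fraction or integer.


Start with 165.
Step 1: Direct prop: k = (165)/5; new y = k*3 = 165*3/5 = 99
Step 2: Inverse prop: k = (99)*7; new y = k/12 = 99*7/12 = 231/4
Step 3: Inverse prop: k = (231/4)*4; new y = k/9 = 231/4*4/9 = 77/3
Final result = 77/3

77/3


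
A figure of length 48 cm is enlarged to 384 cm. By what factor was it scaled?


Original length = 48 cm
Scaled length = 384 cm
Scale factor = 384 / 48
= 8

8


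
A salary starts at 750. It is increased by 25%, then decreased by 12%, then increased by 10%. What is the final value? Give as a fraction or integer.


Start: 750
Step 1: increase by 25% => multiply by 125/100
  750 * 125/100 = 1875/2
Step 2: decrease by 12% => multiply by 88/100
  1875/2 * 88/100 = 825
Step 3: increase by 10% => multiply by 110/100
  825 * 110/100 = 1815/2
Final value = 1815/2

1815/2


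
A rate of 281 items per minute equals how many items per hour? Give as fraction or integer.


Converting from per minute to per hour
Rate = 281 items per minute
Multiply by 60: 281 * 60
= 16860 items per hour

16860


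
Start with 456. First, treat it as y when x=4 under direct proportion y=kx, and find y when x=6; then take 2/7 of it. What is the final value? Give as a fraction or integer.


Start with 456.
Step 1: Direct prop: k = (456)/4; new y = k*6 = 456*6/4 = 684
Step 2: Take 2/7: 684 * 2/7 = 1368/7
Final result = 1368/7

1368/7


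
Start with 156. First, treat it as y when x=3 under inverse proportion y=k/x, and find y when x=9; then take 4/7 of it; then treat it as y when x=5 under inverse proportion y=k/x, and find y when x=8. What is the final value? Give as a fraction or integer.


Start with 156.
Step 1: Inverse prop: k = (156)*3; new y = k/9 = 156*3/9 = 52
Step 2: Take 4/7: 52 * 4/7 = 208/7
Step 3: Inverse prop: k = (208/7)*5; new y = k/8 = 208/7*5/8 = 130/7
Final result = 130/7

130/7


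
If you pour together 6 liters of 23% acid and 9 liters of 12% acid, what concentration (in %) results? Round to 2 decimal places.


Solute in mixture 1 = 23% of 6 L = 6*23/100 = 69/50 L
Solute in mixture 2 = 12% of 9 L = 9*12/100 = 27/25 L
Total solute = 69/50 + 27/25 = 123/50 L
Total volume = 6 + 9 = 15 L
Final concentration = 123/50/15 * 100 = 16.40%

16.40


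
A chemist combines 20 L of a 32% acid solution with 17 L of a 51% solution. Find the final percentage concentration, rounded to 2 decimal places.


Solute in mixture 1 = 32% of 20 L = 20*32/100 = 32/5 L
Solute in mixture 2 = 51% of 17 L = 17*51/100 = 867/100 L
Total solute = 32/5 + 867/100 = 1507/100 L
Total volume = 20 + 17 = 37 L
Final concentration = 1507/100/37 * 100 = 40.73%

40.73


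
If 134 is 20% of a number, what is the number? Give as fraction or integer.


Given: 134 is 20% of the whole
Set up: 134 = 20/100 * whole
whole = 134 * 100 / 20
whole = 13400 / 20
whole = 670

670


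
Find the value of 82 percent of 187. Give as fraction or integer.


Compute 82% of 187
Convert percentage: 82% = 82/100
Multiply: 187 * 82/100
= 15334/100
= 7667/50

7667/50


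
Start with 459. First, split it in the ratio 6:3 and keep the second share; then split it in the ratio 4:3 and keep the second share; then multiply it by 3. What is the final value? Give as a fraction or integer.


Start with 459.
Step 1: Split 6:3, second share = 459 * 3/9 = 153
Step 2: Split 4:3, second share = 153 * 3/7 = 459/7
Step 3: Multiply by 3: 459/7 * 3 = 1377/7
Final result = 1377/7

1377/7


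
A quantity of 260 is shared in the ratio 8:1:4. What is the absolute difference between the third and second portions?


Total parts = 8 + 1 + 4 = 13
Value per part = 260 / 13 = 20
Shares: 8*20=160, 1*20=20, 4*20=80
Third share = 80, second share = 20
Difference = |80 - 20| = 60

60


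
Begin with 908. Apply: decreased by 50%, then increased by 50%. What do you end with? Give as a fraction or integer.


Start: 908
Step 1: decrease by 50% => multiply by 50/100
  908 * 50/100 = 454
Step 2: increase by 50% => multiply by 150/100
  454 * 150/100 = 681
Final value = 681

681


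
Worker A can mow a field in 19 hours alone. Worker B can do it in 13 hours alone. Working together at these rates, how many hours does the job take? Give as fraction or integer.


Rate of A = 1/19 job per hour
Rate of B = 1/13 job per hour
Combined rate = 1/19 + 1/13
Find common denominator: (13 + 19)/(19*13) = 32/247
Combined rate = 32/247 job per hour
Time together = 1 / (32/247) = 247/32 hours

247/32


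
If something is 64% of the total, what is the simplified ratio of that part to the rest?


Part = 64%, Remainder = 36%
Ratio = 64:36
GCD(64, 36) = 4
Simplify: 16:9 = 16:9

16:9


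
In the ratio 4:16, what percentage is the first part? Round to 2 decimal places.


Total parts = 4 + 16 = 20
First part fraction = 4/20
Percentage = (4/20) * 100
= 0.2 * 100
= 20.00%

20.00


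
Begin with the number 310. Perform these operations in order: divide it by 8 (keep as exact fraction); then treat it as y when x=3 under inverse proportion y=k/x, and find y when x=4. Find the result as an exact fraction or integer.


Start with 310.
Step 1: Divide by 8: 310 / 8 = 155/4
Step 2: Inverse prop: k = (155/4)*3; new y = k/4 = 155/4*3/4 = 465/16
Final result = 465/16

465/16


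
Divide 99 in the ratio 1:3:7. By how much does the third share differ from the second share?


Total parts = 1 + 3 + 7 = 11
Value per part = 99 / 11 = 9
Shares: 1*9=9, 3*9=27, 7*9=63
Third share = 63, second share = 27
Difference = |63 - 27| = 36

36


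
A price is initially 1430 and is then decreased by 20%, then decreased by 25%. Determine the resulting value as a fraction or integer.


Start: 1430
Step 1: decrease by 20% => multiply by 80/100
  1430 * 80/100 = 1144
Step 2: decrease by 25% => multiply by 75/100
  1144 * 75/100 = 858
Final value = 858

858


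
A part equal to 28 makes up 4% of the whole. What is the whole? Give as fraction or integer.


Given: 28 is 4% of the whole
Set up: 28 = 4/100 * whole
whole = 28 * 100 / 4
whole = 2800 / 4
whole = 700

700


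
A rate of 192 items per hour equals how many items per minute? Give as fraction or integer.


Converting from per hour to per minute
Rate = 192 items per hour
Divide by 60: 192/60
= 16/5 items per minute

16/5


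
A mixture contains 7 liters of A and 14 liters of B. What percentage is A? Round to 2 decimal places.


Volume of A = 7 L
Volume of B = 14 L
Total volume = 7 + 14 = 21 L
Percentage of A = (7/21) * 100
= 33.33%

33.33


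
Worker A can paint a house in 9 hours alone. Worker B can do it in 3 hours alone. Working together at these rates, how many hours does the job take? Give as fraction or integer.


Rate of A = 1/9 job per hour
Rate of B = 1/3 job per hour
Combined rate = 1/9 + 1/3
Find common denominator: (3 + 9)/(9*3) = 12/27
Combined rate = 4/9 job per hour
Time together = 1 / (4/9) = 9/4 hours

9/4


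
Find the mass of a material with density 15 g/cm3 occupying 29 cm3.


Using mass = density * volume
Density = 15 g/cm3
Volume = 29 cm3
Mass = 15 * 29
= 435 g

435


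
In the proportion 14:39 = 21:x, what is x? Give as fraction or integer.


Setting up: 14/39 = 21/x
Cross multiply: 14 * x = 39 * 21
14x = 819
x = 819/14
x = 117/2

117/2


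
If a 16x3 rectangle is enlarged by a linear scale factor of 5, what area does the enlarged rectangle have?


Original dimensions: 16 x 3
Enlargement factor = 5
New width = 16 * 5 = 80
New height = 3 * 5 = 15
New area = 80 * 15 = 1200

1200


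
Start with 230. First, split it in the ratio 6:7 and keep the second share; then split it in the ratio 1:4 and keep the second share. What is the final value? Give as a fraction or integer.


Start with 230.
Step 1: Split 6:7, second share = 230 * 7/13 = 1610/13
Step 2: Split 1:4, second share = 1610/13 * 4/5 = 1288/13
Final result = 1288/13

1288/13


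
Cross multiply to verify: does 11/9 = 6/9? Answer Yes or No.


Cross multiply to check 11/9 = 6/9
Left cross product: 11 * 9 = 99
Right cross product: 9 * 6 = 54
99 != 54
Not equal, so proportions differ => No

No


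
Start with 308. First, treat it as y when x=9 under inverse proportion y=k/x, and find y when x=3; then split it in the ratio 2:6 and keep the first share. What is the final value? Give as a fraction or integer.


Start with 308.
Step 1: Inverse prop: k = (308)*9; new y = k/3 = 308*9/3 = 924
Step 2: Split 2:6, first share = 924 * 2/8 = 231
Final result = 231

231


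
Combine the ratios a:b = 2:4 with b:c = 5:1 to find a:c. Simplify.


Given a:b = 2:4 and b:c = 5:1
Make b consistent. Multiply first ratio by 5: a:b = 10:20
Multiply second ratio by 4: b:c = 20:4
Now b = 20 in both, so a:b:c = 10:20:4
Therefore a:c = 10:4
Simplify by GCD: a:c = 5:2

5:2


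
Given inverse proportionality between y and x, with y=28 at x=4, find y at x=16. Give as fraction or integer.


Inverse proportion: y = k/x
Find k: k = 4 * 28 = 112
Compute y at x=16: y = 112/16
y = 7

7


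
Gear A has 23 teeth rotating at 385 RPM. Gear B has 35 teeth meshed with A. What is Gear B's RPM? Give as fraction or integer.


Gear ratio: teeth_A * RPM_A = teeth_B * RPM_B
23 * 385 = 35 * RPM_B
8855 = 35 * RPM_B
RPM_B = 8855 / 35
RPM_B = 253

253


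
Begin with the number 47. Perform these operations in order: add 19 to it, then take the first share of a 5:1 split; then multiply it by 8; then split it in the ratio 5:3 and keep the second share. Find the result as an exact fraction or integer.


Start with 47.
Step 1: Add 19: 47+19=66; split 5:1 first = 66*5/6 = 55
Step 2: Multiply by 8: 55 * 8 = 440
Step 3: Split 5:3, second share = 440 * 3/8 = 165
Final result = 165

165


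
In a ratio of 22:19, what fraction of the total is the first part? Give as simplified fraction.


Total parts = 22 + 19 = 41
First part fraction = 22/41
Simplify: 22/41 = 22/41

22/41


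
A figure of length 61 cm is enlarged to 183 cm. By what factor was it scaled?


Original length = 61 cm
Scaled length = 183 cm
Scale factor = 183 / 61
= 3

3


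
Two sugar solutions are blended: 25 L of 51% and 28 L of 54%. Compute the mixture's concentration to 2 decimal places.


Solute in mixture 1 = 51% of 25 L = 25*51/100 = 51/4 L
Solute in mixture 2 = 54% of 28 L = 28*54/100 = 378/25 L
Total solute = 51/4 + 378/25 = 2787/100 L
Total volume = 25 + 28 = 53 L
Final concentration = 2787/100/53 * 100 = 52.58%

52.58


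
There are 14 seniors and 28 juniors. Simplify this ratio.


Find GCD(14, 28)
GCD = 14
Divide both by 14: 14/14 = 1, 28/14 = 2
Simplified ratio = 1:2

1:2


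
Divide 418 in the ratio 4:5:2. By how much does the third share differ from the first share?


Total parts = 4 + 5 + 2 = 11
Value per part = 418 / 11 = 38
Shares: 4*38=152, 5*38=190, 2*38=76
Third share = 76, first share = 152
Difference = |76 - 152| = 76

76


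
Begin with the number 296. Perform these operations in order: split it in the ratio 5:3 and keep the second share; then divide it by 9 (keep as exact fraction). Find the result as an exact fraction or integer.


Start with 296.
Step 1: Split 5:3, second share = 296 * 3/8 = 111
Step 2: Divide by 9: 111 / 9 = 37/3
Final result = 37/3

37/3


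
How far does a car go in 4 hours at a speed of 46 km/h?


Using distance = speed * time
Speed = 46 km/h
Time = 4 hours
Distance = 46 * 4
= 184 km

184


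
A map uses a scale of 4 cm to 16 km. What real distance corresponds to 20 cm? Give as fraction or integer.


Map scale: 4 cm = 16 km
Measured distance on map = 20 cm
Set up proportion: 20 * 16 / 4
= 320 / 4
= 80 km

80


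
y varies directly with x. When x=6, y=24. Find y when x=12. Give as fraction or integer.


Direct proportion: y = kx
Find k: k = 24/6 = 4
Compute y at x=12: y = 4 * 12
y = 48

48


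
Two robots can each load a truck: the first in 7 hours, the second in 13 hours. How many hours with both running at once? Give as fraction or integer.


Rate of A = 1/7 job per hour
Rate of B = 1/13 job per hour
Combined rate = 1/7 + 1/13
Find common denominator: (13 + 7)/(7*13) = 20/91
Combined rate = 20/91 job per hour
Time together = 1 / (20/91) = 91/20 hours

91/20


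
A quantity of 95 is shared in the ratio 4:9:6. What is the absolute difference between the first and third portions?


Total parts = 4 + 9 + 6 = 19
Value per part = 95 / 19 = 5
Shares: 4*5=20, 9*5=45, 6*5=30
First share = 20, third share = 30
Difference = |20 - 30| = 10

10


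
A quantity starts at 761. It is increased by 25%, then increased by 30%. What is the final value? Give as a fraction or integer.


Start: 761
Step 1: increase by 25% => multiply by 125/100
  761 * 125/100 = 3805/4
Step 2: increase by 30% => multiply by 130/100
  3805/4 * 130/100 = 9893/8
Final value = 9893/8

9893/8


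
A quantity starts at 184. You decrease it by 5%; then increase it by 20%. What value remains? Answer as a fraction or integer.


Start with 184.
Step 1: Decrease by 5%: 184 * 95/100 = 874/5
Step 2: Increase by 20%: 874/5 * 120/100 = 5244/25
Final result = 5244/25

5244/25


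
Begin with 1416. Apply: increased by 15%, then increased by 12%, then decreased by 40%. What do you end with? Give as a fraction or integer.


Start: 1416
Step 1: increase by 15% => multiply by 115/100
  1416 * 115/100 = 8142/5
Step 2: increase by 12% => multiply by 112/100
  8142/5 * 112/100 = 227976/125
Step 3: decrease by 40% => multiply by 60/100
  227976/125 * 60/100 = 683928/625
Final value = 683928/625

683928/625


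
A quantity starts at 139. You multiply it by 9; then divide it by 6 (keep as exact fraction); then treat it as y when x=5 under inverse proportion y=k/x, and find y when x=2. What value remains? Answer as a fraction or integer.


Start with 139.
Step 1: Multiply by 9: 139 * 9 = 1251
Step 2: Divide by 6: 1251 / 6 = 417/2
Step 3: Inverse prop: k = (417/2)*5; new y = k/2 = 417/2*5/2 = 2085/4
Final result = 2085/4

2085/4


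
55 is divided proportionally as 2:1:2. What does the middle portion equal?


Ratio = 2:1:2
Total parts = 2 + 1 + 2 = 5
Value per part = 55 / 5 = 11
First share = 2 * 11 = 22
Middle share = 1 * 11 = 11
Third share = 2 * 11 = 22

11


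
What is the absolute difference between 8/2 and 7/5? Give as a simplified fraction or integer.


Simplify: 8/2 = 4 and 7/5 = 7/5
Find common denominator: LCD = 5
Convert: 20/5 and 7/5
Difference = |20 - 7|/5 = 13/5
Simplified = 13/5

13/5


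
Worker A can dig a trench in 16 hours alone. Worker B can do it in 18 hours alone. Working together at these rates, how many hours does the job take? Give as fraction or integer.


Rate of A = 1/16 job per hour
Rate of B = 1/18 job per hour
Combined rate = 1/16 + 1/18
Find common denominator: (18 + 16)/(16*18) = 34/288
Combined rate = 17/144 job per hour
Time together = 1 / (17/144) = 144/17 hours

144/17


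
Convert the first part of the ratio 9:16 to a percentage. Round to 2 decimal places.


Total parts = 9 + 16 = 25
First part fraction = 9/25
Percentage = (9/25) * 100
= 0.36 * 100
= 36.00%

36.00


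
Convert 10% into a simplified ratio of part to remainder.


Part = 10%, Remainder = 90%
Ratio = 10:90
GCD(10, 90) = 10
Simplify: 1:9 = 1:9

1:9


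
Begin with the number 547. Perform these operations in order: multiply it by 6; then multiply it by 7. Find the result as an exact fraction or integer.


Start with 547.
Step 1: Multiply by 6: 547 * 6 = 3282
Step 2: Multiply by 7: 3282 * 7 = 22974
Final result = 22974

22974


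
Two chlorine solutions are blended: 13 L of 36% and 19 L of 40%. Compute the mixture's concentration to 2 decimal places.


Solute in mixture 1 = 36% of 13 L = 13*36/100 = 117/25 L
Solute in mixture 2 = 40% of 19 L = 19*40/100 = 38/5 L
Total solute = 117/25 + 38/5 = 307/25 L
Total volume = 13 + 19 = 32 L
Final concentration = 307/25/32 * 100 = 38.38%

38.38


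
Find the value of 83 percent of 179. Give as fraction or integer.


Compute 83% of 179
Convert percentage: 83% = 83/100
Multiply: 179 * 83/100
= 14857/100
= 14857/100

14857/100


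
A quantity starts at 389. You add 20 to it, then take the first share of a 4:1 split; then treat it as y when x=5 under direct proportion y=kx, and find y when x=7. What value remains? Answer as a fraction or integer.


Start with 389.
Step 1: Add 20: 389+20=409; split 4:1 first = 409*4/5 = 1636/5
Step 2: Direct prop: k = (1636/5)/5; new y = k*7 = 1636/5*7/5 = 11452/25
Final result = 11452/25

11452/25


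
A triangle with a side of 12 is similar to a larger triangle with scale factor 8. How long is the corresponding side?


Similar triangles have proportional sides
Scale factor = 8
Smaller side = 12
Corresponding larger side = 12 * 8
= 96

96


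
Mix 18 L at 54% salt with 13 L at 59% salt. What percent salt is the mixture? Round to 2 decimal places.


Solute in mixture 1 = 54% of 18 L = 18*54/100 = 243/25 L
Solute in mixture 2 = 59% of 13 L = 13*59/100 = 767/100 L
Total solute = 243/25 + 767/100 = 1739/100 L
Total volume = 18 + 13 = 31 L
Final concentration = 1739/100/31 * 100 = 56.10%

56.10


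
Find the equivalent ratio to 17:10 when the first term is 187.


Original ratio: 17:10
First term target: 187
Scale factor = 187 / 17 = 11
Multiply second term: 10 * 11 = 110
Equivalent ratio = 187:110

187:110


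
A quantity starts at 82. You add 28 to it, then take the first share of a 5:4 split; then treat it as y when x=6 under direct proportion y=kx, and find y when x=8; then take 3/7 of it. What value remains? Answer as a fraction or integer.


Start with 82.
Step 1: Add 28: 82+28=110; split 5:4 first = 110*5/9 = 550/9
Step 2: Direct prop: k = (550/9)/6; new y = k*8 = 550/9*8/6 = 2200/27
Step 3: Take 3/7: 2200/27 * 3/7 = 2200/63
Final result = 2200/63

2200/63


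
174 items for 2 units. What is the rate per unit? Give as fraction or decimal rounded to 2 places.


Total items = 174
Number of units = 2
Unit rate = 174 / 2
= 87 items per unit

87


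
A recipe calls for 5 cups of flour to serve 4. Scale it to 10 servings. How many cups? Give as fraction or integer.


Original: 5 cups for 4 servings
Target servings = 10
Scaling factor = 10/4
New amount = 5 * 10/4
= 50/4
= 25/2 cups

25/2


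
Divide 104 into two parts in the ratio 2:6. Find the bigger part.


Total parts = 2 + 6 = 8
Value per part = 104 / 8 = 13
First share = 2 * 13 = 26
Second share = 6 * 13 = 78
Larger share = 78

78


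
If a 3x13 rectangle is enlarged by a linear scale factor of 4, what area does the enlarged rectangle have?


Original dimensions: 3 x 13
Enlargement factor = 4
New width = 3 * 4 = 12
New height = 13 * 4 = 52
New area = 12 * 52 = 624

624


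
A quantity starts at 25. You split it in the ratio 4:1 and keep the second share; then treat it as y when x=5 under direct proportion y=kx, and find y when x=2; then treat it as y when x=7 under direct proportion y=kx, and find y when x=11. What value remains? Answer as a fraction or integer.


Start with 25.
Step 1: Split 4:1, second share = 25 * 1/5 = 5
Step 2: Direct prop: k = (5)/5; new y = k*2 = 5*2/5 = 2
Step 3: Direct prop: k = (2)/7; new y = k*11 = 2*11/7 = 22/7
Final result = 22/7

22/7


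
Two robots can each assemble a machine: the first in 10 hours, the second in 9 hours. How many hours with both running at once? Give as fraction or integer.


Rate of A = 1/10 job per hour
Rate of B = 1/9 job per hour
Combined rate = 1/10 + 1/9
Find common denominator: (9 + 10)/(10*9) = 19/90
Combined rate = 19/90 job per hour
Time together = 1 / (19/90) = 90/19 hours

90/19


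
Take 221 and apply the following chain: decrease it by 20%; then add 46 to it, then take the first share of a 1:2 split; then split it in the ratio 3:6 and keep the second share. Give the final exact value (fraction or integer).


Start with 221.
Step 1: Decrease by 20%: 221 * 80/100 = 884/5
Step 2: Add 46: 884/5+46=1114/5; split 1:2 first = 1114/5*1/3 = 1114/15
Step 3: Split 3:6, second share = 1114/15 * 6/9 = 2228/45
Final result = 2228/45

2228/45


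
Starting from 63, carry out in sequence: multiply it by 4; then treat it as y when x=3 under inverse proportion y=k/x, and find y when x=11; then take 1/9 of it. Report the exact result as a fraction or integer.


Start with 63.
Step 1: Multiply by 4: 63 * 4 = 252
Step 2: Inverse prop: k = (252)*3; new y = k/11 = 252*3/11 = 756/11
Step 3: Take 1/9: 756/11 * 1/9 = 84/11
Final result = 84/11

84/11


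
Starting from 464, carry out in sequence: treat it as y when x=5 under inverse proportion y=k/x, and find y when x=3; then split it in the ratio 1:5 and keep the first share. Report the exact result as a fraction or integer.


Start with 464.
Step 1: Inverse prop: k = (464)*5; new y = k/3 = 464*5/3 = 2320/3
Step 2: Split 1:5, first share = 2320/3 * 1/6 = 1160/9
Final result = 1160/9

1160/9


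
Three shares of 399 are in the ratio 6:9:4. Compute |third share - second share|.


Total parts = 6 + 9 + 4 = 19
Value per part = 399 / 19 = 21
Shares: 6*21=126, 9*21=189, 4*21=84
Third share = 84, second share = 189
Difference = |84 - 189| = 105

105
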